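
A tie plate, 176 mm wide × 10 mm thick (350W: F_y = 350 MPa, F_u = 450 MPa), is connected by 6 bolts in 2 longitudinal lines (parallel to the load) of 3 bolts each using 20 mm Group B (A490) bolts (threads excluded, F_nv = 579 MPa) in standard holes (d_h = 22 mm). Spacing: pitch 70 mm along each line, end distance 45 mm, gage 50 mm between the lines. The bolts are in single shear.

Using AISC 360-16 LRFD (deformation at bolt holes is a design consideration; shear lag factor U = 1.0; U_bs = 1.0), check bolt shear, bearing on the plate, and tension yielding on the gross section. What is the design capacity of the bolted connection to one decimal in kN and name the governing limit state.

Bolt shear: A_b = π(20)²/4 = 314.16 mm². φR_n = 0.75 × 579 × 314.16 × 6 × 1 = 818.5 kN.
Bearing (10 mm plate, F_u = 450 MPa): end bolts L_c = 45 − 22/2 = 34, R_n = min(1.2×34×10×450, 2.4×20×10×450) = 183.6 kN/bolt; interior L_c = 70 − 22 = 48, R_n = 216 kN/bolt. φR_n = 0.75 × (2×183.6 + 4×216) = 923.4 kN.
Tension yield (gross): A_g = 176×10 = 1760 mm². φR_n = 0.90 × 350 × 1760 = 554.4 kN.
Governing: min(818.5, 923.4, 554.4) = 554.4 kN → gross-section yield.

554.4 kN (gross-section yield governs)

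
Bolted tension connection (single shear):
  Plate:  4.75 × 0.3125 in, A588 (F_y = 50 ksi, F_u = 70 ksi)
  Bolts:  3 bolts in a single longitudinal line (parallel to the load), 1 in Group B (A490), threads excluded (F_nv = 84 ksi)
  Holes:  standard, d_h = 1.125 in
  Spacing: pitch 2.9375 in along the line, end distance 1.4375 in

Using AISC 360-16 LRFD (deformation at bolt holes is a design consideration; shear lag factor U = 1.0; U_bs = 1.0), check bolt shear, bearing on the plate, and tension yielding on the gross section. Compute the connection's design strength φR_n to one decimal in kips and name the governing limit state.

Bolt shear: A_b = π(1)²/4 = 0.7854 in². φR_n = 0.75 × 84 × 0.7854 × 3 × 1 = 148.4 kips.
Bearing (0.3125 in plate, F_u = 70 ksi): end bolts L_c = 1.4375 − 1.125/2 = 0.875, R_n = min(1.2×0.875×0.3125×70, 2.4×1×0.3125×70) = 22.969 kips/bolt; interior L_c = 2.9375 − 1.125 = 1.8125, R_n = 47.578 kips/bolt. φR_n = 0.75 × (1×22.969 + 2×47.578) = 88.6 kips.
Tension yield (gross): A_g = 4.75×0.3125 = 1.4844 in². φR_n = 0.90 × 50 × 1.4844 = 66.8 kips.
Governing: min(148.4, 88.6, 66.8) = 66.8 kips → gross-section yield.

66.8 kips (gross-section yield governs)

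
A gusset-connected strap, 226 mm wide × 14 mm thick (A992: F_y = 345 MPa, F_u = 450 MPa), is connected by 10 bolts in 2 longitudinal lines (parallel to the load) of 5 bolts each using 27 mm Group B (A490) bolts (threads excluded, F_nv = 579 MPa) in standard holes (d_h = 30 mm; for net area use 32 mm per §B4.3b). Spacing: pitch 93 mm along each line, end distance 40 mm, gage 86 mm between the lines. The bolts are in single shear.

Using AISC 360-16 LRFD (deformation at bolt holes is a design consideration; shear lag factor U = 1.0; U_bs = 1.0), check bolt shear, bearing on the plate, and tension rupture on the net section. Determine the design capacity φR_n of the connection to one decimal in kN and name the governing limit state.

Bolt shear: A_b = π(27)²/4 = 572.56 mm². φR_n = 0.75 × 579 × 572.56 × 10 × 1 = 2486.3 kN.
Bearing (14 mm plate, F_u = 450 MPa): end bolts L_c = 40 − 30/2 = 25, R_n = min(1.2×25×14×450, 2.4×27×14×450) = 189 kN/bolt; interior L_c = 93 − 30 = 63, R_n = 408.24 kN/bolt. φR_n = 0.75 × (2×189 + 8×408.24) = 2732.9 kN.
Tension rupture (net): A_n = (226 − 2×32)×14 = 2268 mm² (U = 1.0, A_e = A_n). φR_n = 0.75 × 450 × 2268 = 765.5 kN.
Governing: min(2486.3, 2732.9, 765.5) = 765.5 kN → net-section rupture.

765.5 kN (net-section rupture governs)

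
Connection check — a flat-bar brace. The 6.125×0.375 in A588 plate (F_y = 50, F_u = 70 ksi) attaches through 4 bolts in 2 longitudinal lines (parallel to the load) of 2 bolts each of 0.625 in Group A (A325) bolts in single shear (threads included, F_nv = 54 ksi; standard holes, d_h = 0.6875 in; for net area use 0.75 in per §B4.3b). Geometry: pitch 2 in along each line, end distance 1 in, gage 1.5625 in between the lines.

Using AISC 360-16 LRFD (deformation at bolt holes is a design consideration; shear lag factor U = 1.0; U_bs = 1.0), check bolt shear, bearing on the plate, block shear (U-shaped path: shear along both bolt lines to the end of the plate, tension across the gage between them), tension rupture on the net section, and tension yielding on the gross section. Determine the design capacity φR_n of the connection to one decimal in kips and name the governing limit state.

49.7 kips (bolt shear governs)

Bolt shear: A_b = π(0.625)²/4 = 0.3068 in². φR_n = 0.75 × 54 × 0.3068 × 4 × 1 = 49.7 kips.
Bearing (0.375 in plate, F_u = 70 ksi): end bolts L_c = 1 − 0.6875/2 = 0.65625, R_n = min(1.2×0.65625×0.375×70, 2.4×0.625×0.375×70) = 20.672 kips/bolt; interior L_c = 2 − 0.6875 = 1.3125, R_n = 39.375 kips/bolt. φR_n = 0.75 × (2×20.672 + 2×39.375) = 90.1 kips.
Block shear: shear path 2×[1+1×2] = 2×3 in, A_gv = 2.25, A_nv = 2×(3 − 1.5×0.75)×0.375 = 1.4063 in²; tension across gage: (1.5625 − 1×0.75)×0.375 = 0.30469 in². R_n = min(0.6×70×1.4063, 0.6×50×2.25) + 1.0×70×0.30469 = min(59.065, 67.5) + 21.328 = 80.393 kips. φR_n = 0.75 × 80.393 = 60.3 kips.
Tension rupture (net): A_n = (6.125 − 2×0.75)×0.375 = 1.7344 in² (U = 1.0, A_e = A_n). φR_n = 0.75 × 70 × 1.7344 = 91.1 kips.
Tension yield (gross): A_g = 6.125×0.375 = 2.2969 in². φR_n = 0.90 × 50 × 2.2969 = 103.4 kips.
Governing: min(49.7, 90.1, 60.3, 91.1, 103.4) = 49.7 kips → bolt shear.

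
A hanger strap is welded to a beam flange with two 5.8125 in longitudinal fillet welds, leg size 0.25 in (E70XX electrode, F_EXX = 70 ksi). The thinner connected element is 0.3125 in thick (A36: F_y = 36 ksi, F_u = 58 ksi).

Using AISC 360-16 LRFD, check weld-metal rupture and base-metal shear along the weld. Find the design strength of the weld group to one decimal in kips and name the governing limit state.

Weld metal: throat = 0.707×0.25 = 0.17675 in, L = 2×5.8125 = 11.625 in. φR_n = 0.75 × 0.6 × 70 × 0.17675 × 11.625 = 64.7 kips.
Base metal shear (0.3125 in plate): yield φR_n = 1.0×0.6×36×0.3125×11.625 = 78.5 kips; rupture φR_n = 0.75×0.6×58×0.3125×11.625 = 94.8 kips; take 78.5 kips (yield).
Governing: min(64.7, 78.5) = 64.7 kips → weld metal.

64.7 kips (weld metal governs)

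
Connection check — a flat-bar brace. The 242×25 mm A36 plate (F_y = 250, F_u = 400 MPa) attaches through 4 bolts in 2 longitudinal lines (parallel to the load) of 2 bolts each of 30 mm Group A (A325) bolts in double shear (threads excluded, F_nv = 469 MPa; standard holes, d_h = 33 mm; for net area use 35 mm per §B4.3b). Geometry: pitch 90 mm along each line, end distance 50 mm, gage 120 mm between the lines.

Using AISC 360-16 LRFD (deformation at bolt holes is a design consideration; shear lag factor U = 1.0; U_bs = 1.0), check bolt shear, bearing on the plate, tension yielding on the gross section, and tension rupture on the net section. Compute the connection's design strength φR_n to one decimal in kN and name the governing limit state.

1290.0 kN (net-section rupture governs)

Bolt shear: A_b = π(30)²/4 = 706.86 mm². φR_n = 0.75 × 469 × 706.86 × 4 × 2 = 1989.1 kN.
Bearing (25 mm plate, F_u = 400 MPa): end bolts L_c = 50 − 33/2 = 33.5, R_n = min(1.2×33.5×25×400, 2.4×30×25×400) = 402 kN/bolt; interior L_c = 90 − 33 = 57, R_n = 684 kN/bolt. φR_n = 0.75 × (2×402 + 2×684) = 1629.0 kN.
Tension yield (gross): A_g = 242×25 = 6050 mm². φR_n = 0.90 × 250 × 6050 = 1361.3 kN.
Tension rupture (net): A_n = (242 − 2×35)×25 = 4300 mm² (U = 1.0, A_e = A_n). φR_n = 0.75 × 400 × 4300 = 1290.0 kN.
Governing: min(1989.1, 1629.0, 1361.3, 1290.0) = 1290.0 kN → net-section rupture.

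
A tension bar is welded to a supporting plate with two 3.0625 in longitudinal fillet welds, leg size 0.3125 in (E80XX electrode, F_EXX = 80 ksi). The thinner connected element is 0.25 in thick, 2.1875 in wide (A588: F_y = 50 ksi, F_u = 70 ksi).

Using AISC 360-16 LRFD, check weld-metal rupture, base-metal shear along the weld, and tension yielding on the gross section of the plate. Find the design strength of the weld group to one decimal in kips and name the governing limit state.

Weld metal: throat = 0.707×0.3125 = 0.22094 in, L = 2×3.0625 = 6.125 in. φR_n = 0.75 × 0.6 × 80 × 0.22094 × 6.125 = 48.7 kips.
Base metal shear (0.25 in plate): yield φR_n = 1.0×0.6×50×0.25×6.125 = 45.9 kips; rupture φR_n = 0.75×0.6×70×0.25×6.125 = 48.2 kips; take 45.9 kips (yield).
Tension yield (gross): A_g = 2.1875×0.25 = 0.54688 in². φR_n = 0.90 × 50 × 0.54688 = 24.6 kips.
Governing: min(48.7, 45.9, 24.6) = 24.6 kips → gross-section yield.

24.6 kips (gross-section yield governs)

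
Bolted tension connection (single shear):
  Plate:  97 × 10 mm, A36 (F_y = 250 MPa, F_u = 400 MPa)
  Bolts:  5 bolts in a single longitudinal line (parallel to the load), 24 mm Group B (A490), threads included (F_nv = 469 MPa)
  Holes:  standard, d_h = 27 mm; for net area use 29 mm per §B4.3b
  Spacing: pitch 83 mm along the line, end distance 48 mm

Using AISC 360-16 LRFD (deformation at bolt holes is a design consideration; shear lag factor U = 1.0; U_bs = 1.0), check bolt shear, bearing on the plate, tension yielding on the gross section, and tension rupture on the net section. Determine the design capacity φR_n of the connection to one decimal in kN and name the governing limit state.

204.0 kN (net-section rupture governs)

Bolt shear: A_b = π(24)²/4 = 452.39 mm². φR_n = 0.75 × 469 × 452.39 × 5 × 1 = 795.6 kN.
Bearing (10 mm plate, F_u = 400 MPa): end bolts L_c = 48 − 27/2 = 34.5, R_n = min(1.2×34.5×10×400, 2.4×24×10×400) = 165.6 kN/bolt; interior L_c = 83 − 27 = 56, R_n = 230.4 kN/bolt. φR_n = 0.75 × (1×165.6 + 4×230.4) = 815.4 kN.
Tension yield (gross): A_g = 97×10 = 970 mm². φR_n = 0.90 × 250 × 970 = 218.3 kN.
Tension rupture (net): A_n = (97 − 1×29)×10 = 680 mm² (U = 1.0, A_e = A_n). φR_n = 0.75 × 400 × 680 = 204.0 kN.
Governing: min(795.6, 815.4, 218.3, 204.0) = 204.0 kN → net-section rupture.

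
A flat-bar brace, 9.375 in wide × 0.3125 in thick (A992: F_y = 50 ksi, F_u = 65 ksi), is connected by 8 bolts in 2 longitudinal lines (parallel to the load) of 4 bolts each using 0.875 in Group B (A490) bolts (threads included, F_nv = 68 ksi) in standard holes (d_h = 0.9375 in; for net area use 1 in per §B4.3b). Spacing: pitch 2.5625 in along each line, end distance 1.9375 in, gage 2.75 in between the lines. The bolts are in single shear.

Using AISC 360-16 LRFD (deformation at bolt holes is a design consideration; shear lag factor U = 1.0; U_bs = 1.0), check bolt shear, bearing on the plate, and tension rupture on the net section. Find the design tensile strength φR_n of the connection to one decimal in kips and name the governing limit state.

112.4 kips (net-section rupture governs)

Bolt shear: A_b = π(0.875)²/4 = 0.60132 in². φR_n = 0.75 × 68 × 0.60132 × 8 × 1 = 245.3 kips.
Bearing (0.3125 in plate, F_u = 65 ksi): end bolts L_c = 1.9375 − 0.9375/2 = 1.46875, R_n = min(1.2×1.46875×0.3125×65, 2.4×0.875×0.3125×65) = 35.801 kips/bolt; interior L_c = 2.5625 − 0.9375 = 1.625, R_n = 39.609 kips/bolt. φR_n = 0.75 × (2×35.801 + 6×39.609) = 231.9 kips.
Tension rupture (net): A_n = (9.375 − 2×1)×0.3125 = 2.3047 in² (U = 1.0, A_e = A_n). φR_n = 0.75 × 65 × 2.3047 = 112.4 kips.
Governing: min(245.3, 231.9, 112.4) = 112.4 kips → net-section rupture.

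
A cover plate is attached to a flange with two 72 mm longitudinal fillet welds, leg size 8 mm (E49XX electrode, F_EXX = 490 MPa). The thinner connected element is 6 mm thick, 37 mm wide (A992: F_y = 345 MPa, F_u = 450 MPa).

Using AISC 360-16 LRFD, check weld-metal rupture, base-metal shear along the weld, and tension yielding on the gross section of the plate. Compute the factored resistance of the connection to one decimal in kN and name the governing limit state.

68.9 kN (gross-section yield governs)

Weld metal: throat = 0.707×8 = 5.656 mm, L = 2×72 = 144 mm. φR_n = 0.75 × 0.6 × 490 × 5.656 × 144 = 179.6 kN.
Base metal shear (6 mm plate): yield φR_n = 1.0×0.6×345×6×144 = 178.8 kN; rupture φR_n = 0.75×0.6×450×6×144 = 175.0 kN; take 175.0 kN (rupture).
Tension yield (gross): A_g = 37×6 = 222 mm². φR_n = 0.90 × 345 × 222 = 68.9 kN.
Governing: min(179.6, 175.0, 68.9) = 68.9 kN → gross-section yield.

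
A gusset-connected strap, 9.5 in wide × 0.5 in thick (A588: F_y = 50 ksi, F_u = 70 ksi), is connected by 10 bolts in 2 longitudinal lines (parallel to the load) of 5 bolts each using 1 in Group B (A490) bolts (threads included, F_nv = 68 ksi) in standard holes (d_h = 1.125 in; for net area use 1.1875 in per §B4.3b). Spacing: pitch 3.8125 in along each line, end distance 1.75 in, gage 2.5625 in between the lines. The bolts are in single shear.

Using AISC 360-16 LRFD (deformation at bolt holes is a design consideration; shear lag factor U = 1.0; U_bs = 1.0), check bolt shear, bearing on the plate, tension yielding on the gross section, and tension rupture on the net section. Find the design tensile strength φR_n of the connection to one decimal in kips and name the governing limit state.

187.0 kips (net-section rupture governs)

Bolt shear: A_b = π(1)²/4 = 0.7854 in². φR_n = 0.75 × 68 × 0.7854 × 10 × 1 = 400.6 kips.
Bearing (0.5 in plate, F_u = 70 ksi): end bolts L_c = 1.75 − 1.125/2 = 1.1875, R_n = min(1.2×1.1875×0.5×70, 2.4×1×0.5×70) = 49.875 kips/bolt; interior L_c = 3.8125 − 1.125 = 2.6875, R_n = 84 kips/bolt. φR_n = 0.75 × (2×49.875 + 8×84) = 578.8 kips.
Tension yield (gross): A_g = 9.5×0.5 = 4.75 in². φR_n = 0.90 × 50 × 4.75 = 213.8 kips.
Tension rupture (net): A_n = (9.5 − 2×1.1875)×0.5 = 3.5625 in² (U = 1.0, A_e = A_n). φR_n = 0.75 × 70 × 3.5625 = 187.0 kips.
Governing: min(400.6, 578.8, 213.8, 187.0) = 187.0 kips → net-section rupture.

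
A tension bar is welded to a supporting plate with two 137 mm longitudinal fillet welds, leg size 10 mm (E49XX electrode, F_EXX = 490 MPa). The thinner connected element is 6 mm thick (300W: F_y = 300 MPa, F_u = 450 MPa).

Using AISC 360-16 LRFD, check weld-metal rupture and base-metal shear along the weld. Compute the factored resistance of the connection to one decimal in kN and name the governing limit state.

Weld metal: throat = 0.707×10 = 7.07 mm, L = 2×137 = 274 mm. φR_n = 0.75 × 0.6 × 490 × 7.07 × 274 = 427.1 kN.
Base metal shear (6 mm plate): yield φR_n = 1.0×0.6×300×6×274 = 295.9 kN; rupture φR_n = 0.75×0.6×450×6×274 = 332.9 kN; take 295.9 kN (yield).
Governing: min(427.1, 295.9) = 295.9 kN → base-metal shear.

295.9 kN (base-metal shear governs)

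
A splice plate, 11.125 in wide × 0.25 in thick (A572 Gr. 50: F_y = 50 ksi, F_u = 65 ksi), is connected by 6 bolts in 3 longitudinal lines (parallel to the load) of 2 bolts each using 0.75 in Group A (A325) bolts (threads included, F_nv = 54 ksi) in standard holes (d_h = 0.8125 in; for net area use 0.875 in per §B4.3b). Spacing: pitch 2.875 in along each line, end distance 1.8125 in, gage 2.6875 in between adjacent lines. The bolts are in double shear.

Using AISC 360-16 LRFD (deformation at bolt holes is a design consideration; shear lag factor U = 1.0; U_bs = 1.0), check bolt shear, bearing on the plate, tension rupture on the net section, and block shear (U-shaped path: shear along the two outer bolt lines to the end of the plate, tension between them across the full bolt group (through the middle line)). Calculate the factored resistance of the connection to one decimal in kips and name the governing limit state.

Bolt shear: A_b = π(0.75)²/4 = 0.44179 in². φR_n = 0.75 × 54 × 0.44179 × 6 × 2 = 214.7 kips.
Bearing (0.25 in plate, F_u = 65 ksi): end bolts L_c = 1.8125 − 0.8125/2 = 1.40625, R_n = min(1.2×1.40625×0.25×65, 2.4×0.75×0.25×65) = 27.422 kips/bolt; interior L_c = 2.875 − 0.8125 = 2.0625, R_n = 29.25 kips/bolt. φR_n = 0.75 × (3×27.422 + 3×29.25) = 127.5 kips.
Tension rupture (net): A_n = (11.125 − 3×0.875)×0.25 = 2.125 in² (U = 1.0, A_e = A_n). φR_n = 0.75 × 65 × 2.125 = 103.6 kips.
Block shear: shear path 2×[1.8125+1×2.875] = 2×4.6875 in, A_gv = 2.3438, A_nv = 2×(4.6875 − 1.5×0.875)×0.25 = 1.6875 in²; tension across gage: (5.375 − 2×0.875)×0.25 = 0.90625 in². R_n = min(0.6×65×1.6875, 0.6×50×2.3438) + 1.0×65×0.90625 = min(65.813, 70.314) + 58.906 = 124.72 kips. φR_n = 0.75 × 124.72 = 93.5 kips.
Governing: min(214.7, 127.5, 103.6, 93.5) = 93.5 kips → block shear.

93.5 kips (block shear governs)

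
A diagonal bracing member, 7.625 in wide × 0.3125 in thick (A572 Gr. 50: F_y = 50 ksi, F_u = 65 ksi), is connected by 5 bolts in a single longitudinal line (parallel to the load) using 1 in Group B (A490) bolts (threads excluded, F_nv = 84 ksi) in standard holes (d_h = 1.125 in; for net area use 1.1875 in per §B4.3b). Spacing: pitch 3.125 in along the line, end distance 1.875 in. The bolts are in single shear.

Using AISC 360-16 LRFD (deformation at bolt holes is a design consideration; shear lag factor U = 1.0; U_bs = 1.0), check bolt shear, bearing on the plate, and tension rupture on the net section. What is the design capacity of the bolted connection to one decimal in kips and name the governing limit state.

Bolt shear: A_b = π(1)²/4 = 0.7854 in². φR_n = 0.75 × 84 × 0.7854 × 5 × 1 = 247.4 kips.
Bearing (0.3125 in plate, F_u = 65 ksi): end bolts L_c = 1.875 − 1.125/2 = 1.3125, R_n = min(1.2×1.3125×0.3125×65, 2.4×1×0.3125×65) = 31.992 kips/bolt; interior L_c = 3.125 − 1.125 = 2, R_n = 48.75 kips/bolt. φR_n = 0.75 × (1×31.992 + 4×48.75) = 170.2 kips.
Tension rupture (net): A_n = (7.625 − 1×1.1875)×0.3125 = 2.0117 in² (U = 1.0, A_e = A_n). φR_n = 0.75 × 65 × 2.0117 = 98.1 kips.
Governing: min(247.4, 170.2, 98.1) = 98.1 kips → net-section rupture.

98.1 kips (net-section rupture governs)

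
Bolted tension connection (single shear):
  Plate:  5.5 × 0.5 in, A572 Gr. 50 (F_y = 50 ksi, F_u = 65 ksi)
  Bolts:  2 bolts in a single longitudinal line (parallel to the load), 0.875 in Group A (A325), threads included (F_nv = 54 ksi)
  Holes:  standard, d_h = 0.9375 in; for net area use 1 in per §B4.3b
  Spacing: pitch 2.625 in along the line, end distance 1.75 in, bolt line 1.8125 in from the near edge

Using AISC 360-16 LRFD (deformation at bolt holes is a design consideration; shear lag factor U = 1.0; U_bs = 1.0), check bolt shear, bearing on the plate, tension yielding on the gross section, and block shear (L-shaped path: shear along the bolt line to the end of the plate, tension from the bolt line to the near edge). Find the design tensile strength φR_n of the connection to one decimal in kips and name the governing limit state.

Bolt shear: A_b = π(0.875)²/4 = 0.60132 in². φR_n = 0.75 × 54 × 0.60132 × 2 × 1 = 48.7 kips.
Bearing (0.5 in plate, F_u = 65 ksi): end bolts L_c = 1.75 − 0.9375/2 = 1.28125, R_n = min(1.2×1.28125×0.5×65, 2.4×0.875×0.5×65) = 49.969 kips/bolt; interior L_c = 2.625 − 0.9375 = 1.6875, R_n = 65.813 kips/bolt. φR_n = 0.75 × (1×49.969 + 1×65.813) = 86.8 kips.
Tension yield (gross): A_g = 5.5×0.5 = 2.75 in². φR_n = 0.90 × 50 × 2.75 = 123.8 kips.
Block shear: shear path 1×[1.75+1×2.625] = 1×4.375 in, A_gv = 2.1875, A_nv = 1×(4.375 − 1.5×1)×0.5 = 1.4375 in²; tension to near edge: (1.8125 − 0.5×1)×0.5 = 0.65625 in². R_n = min(0.6×65×1.4375, 0.6×50×2.1875) + 1.0×65×0.65625 = min(56.063, 65.625) + 42.656 = 98.719 kips. φR_n = 0.75 × 98.719 = 74.0 kips.
Governing: min(48.7, 86.8, 123.8, 74.0) = 48.7 kips → bolt shear.

48.7 kips (bolt shear governs)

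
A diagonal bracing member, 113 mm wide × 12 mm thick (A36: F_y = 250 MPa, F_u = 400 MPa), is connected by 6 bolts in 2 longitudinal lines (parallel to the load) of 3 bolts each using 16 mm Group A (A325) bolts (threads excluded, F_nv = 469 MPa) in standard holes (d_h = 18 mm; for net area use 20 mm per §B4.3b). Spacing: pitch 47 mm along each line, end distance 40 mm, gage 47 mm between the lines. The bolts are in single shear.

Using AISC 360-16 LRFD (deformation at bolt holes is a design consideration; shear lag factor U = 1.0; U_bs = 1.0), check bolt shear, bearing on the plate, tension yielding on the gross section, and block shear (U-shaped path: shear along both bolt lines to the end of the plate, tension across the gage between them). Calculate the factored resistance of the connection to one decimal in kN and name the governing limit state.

Bolt shear: A_b = π(16)²/4 = 201.06 mm². φR_n = 0.75 × 469 × 201.06 × 6 × 1 = 424.3 kN.
Bearing (12 mm plate, F_u = 400 MPa): end bolts L_c = 40 − 18/2 = 31, R_n = min(1.2×31×12×400, 2.4×16×12×400) = 178.56 kN/bolt; interior L_c = 47 − 18 = 29, R_n = 167.04 kN/bolt. φR_n = 0.75 × (2×178.56 + 4×167.04) = 769.0 kN.
Tension yield (gross): A_g = 113×12 = 1356 mm². φR_n = 0.90 × 250 × 1356 = 305.1 kN.
Block shear: shear path 2×[40+2×47] = 2×134 mm, A_gv = 3216, A_nv = 2×(134 − 2.5×20)×12 = 2016 mm²; tension across gage: (47 − 1×20)×12 = 324 mm². R_n = min(0.6×400×2016, 0.6×250×3216) + 1.0×400×324 = min(483.84, 482.4) + 129.6 = 612 kN. φR_n = 0.75 × 612 = 459.0 kN.
Governing: min(424.3, 769.0, 305.1, 459.0) = 305.1 kN → gross-section yield.

305.1 kN (gross-section yield governs)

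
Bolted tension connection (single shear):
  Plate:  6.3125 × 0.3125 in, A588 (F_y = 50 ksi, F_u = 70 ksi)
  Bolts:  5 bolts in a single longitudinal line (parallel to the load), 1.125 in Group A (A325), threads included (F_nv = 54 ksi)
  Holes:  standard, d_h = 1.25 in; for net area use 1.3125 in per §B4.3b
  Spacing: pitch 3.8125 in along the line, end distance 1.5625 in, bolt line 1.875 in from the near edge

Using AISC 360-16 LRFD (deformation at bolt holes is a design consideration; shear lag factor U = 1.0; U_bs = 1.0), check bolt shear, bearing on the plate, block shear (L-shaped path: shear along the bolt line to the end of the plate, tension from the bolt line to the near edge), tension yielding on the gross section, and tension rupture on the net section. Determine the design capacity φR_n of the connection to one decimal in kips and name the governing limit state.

82.0 kips (net-section rupture governs)

Bolt shear: A_b = π(1.125)²/4 = 0.99402 in². φR_n = 0.75 × 54 × 0.99402 × 5 × 1 = 201.3 kips.
Bearing (0.3125 in plate, F_u = 70 ksi): end bolts L_c = 1.5625 − 1.25/2 = 0.9375, R_n = min(1.2×0.9375×0.3125×70, 2.4×1.125×0.3125×70) = 24.609 kips/bolt; interior L_c = 3.8125 − 1.25 = 2.5625, R_n = 59.063 kips/bolt. φR_n = 0.75 × (1×24.609 + 4×59.063) = 195.6 kips.
Block shear: shear path 1×[1.5625+4×3.8125] = 1×16.8125 in, A_gv = 5.2539, A_nv = 1×(16.8125 − 4.5×1.3125)×0.3125 = 3.4082 in²; tension to near edge: (1.875 − 0.5×1.3125)×0.3125 = 0.38086 in². R_n = min(0.6×70×3.4082, 0.6×50×5.2539) + 1.0×70×0.38086 = min(143.14, 157.62) + 26.66 = 169.8 kips. φR_n = 0.75 × 169.8 = 127.4 kips.
Tension yield (gross): A_g = 6.3125×0.3125 = 1.9727 in². φR_n = 0.90 × 50 × 1.9727 = 88.8 kips.
Tension rupture (net): A_n = (6.3125 − 1×1.3125)×0.3125 = 1.5625 in² (U = 1.0, A_e = A_n). φR_n = 0.75 × 70 × 1.5625 = 82.0 kips.
Governing: min(201.3, 195.6, 127.4, 88.8, 82.0) = 82.0 kips → net-section rupture.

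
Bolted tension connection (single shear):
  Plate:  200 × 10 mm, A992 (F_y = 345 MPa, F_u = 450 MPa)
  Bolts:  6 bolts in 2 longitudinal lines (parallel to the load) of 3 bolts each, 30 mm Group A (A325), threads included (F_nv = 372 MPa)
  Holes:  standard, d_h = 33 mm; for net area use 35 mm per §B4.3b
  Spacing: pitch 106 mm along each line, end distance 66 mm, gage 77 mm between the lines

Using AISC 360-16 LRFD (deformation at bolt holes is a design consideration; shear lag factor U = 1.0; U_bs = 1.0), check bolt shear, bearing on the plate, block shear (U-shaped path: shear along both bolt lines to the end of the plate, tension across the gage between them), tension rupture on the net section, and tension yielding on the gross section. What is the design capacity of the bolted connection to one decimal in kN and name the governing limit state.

438.8 kN (net-section rupture governs)

Bolt shear: A_b = π(30)²/4 = 706.86 mm². φR_n = 0.75 × 372 × 706.86 × 6 × 1 = 1183.3 kN.
Bearing (10 mm plate, F_u = 450 MPa): end bolts L_c = 66 − 33/2 = 49.5, R_n = min(1.2×49.5×10×450, 2.4×30×10×450) = 267.3 kN/bolt; interior L_c = 106 − 33 = 73, R_n = 324 kN/bolt. φR_n = 0.75 × (2×267.3 + 4×324) = 1373.0 kN.
Block shear: shear path 2×[66+2×106] = 2×278 mm, A_gv = 5560, A_nv = 2×(278 − 2.5×35)×10 = 3810 mm²; tension across gage: (77 − 1×35)×10 = 420 mm². R_n = min(0.6×450×3810, 0.6×345×5560) + 1.0×450×420 = min(1028.7, 1150.9) + 189 = 1217.7 kN. φR_n = 0.75 × 1217.7 = 913.3 kN.
Tension rupture (net): A_n = (200 − 2×35)×10 = 1300 mm² (U = 1.0, A_e = A_n). φR_n = 0.75 × 450 × 1300 = 438.8 kN.
Tension yield (gross): A_g = 200×10 = 2000 mm². φR_n = 0.90 × 345 × 2000 = 621.0 kN.
Governing: min(1183.3, 1373.0, 913.3, 438.8, 621.0) = 438.8 kN → net-section rupture.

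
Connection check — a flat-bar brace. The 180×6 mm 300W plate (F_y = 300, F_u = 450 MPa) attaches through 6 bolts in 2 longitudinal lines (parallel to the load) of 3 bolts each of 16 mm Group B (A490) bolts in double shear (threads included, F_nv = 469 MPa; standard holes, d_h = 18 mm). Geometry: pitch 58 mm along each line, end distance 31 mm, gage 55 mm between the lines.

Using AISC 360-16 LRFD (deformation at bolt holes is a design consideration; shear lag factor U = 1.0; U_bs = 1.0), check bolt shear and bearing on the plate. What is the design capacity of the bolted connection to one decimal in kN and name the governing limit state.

Bolt shear: A_b = π(16)²/4 = 201.06 mm². φR_n = 0.75 × 469 × 201.06 × 6 × 2 = 848.7 kN.
Bearing (6 mm plate, F_u = 450 MPa): end bolts L_c = 31 − 18/2 = 22, R_n = min(1.2×22×6×450, 2.4×16×6×450) = 71.28 kN/bolt; interior L_c = 58 − 18 = 40, R_n = 103.68 kN/bolt. φR_n = 0.75 × (2×71.28 + 4×103.68) = 418.0 kN.
Governing: min(848.7, 418.0) = 418.0 kN → bearing.

418.0 kN (bearing governs)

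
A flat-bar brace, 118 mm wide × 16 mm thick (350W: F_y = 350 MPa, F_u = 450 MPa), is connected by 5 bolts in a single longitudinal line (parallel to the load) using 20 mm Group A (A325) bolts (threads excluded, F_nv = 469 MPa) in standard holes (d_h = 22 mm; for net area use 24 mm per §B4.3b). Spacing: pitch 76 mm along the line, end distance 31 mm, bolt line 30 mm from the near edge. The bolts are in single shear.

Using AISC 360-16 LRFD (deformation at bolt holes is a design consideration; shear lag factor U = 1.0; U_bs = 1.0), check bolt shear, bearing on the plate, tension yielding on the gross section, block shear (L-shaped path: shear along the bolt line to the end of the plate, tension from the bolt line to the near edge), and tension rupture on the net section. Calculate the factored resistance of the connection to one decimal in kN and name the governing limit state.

Bolt shear: A_b = π(20)²/4 = 314.16 mm². φR_n = 0.75 × 469 × 314.16 × 5 × 1 = 552.5 kN.
Bearing (16 mm plate, F_u = 450 MPa): end bolts L_c = 31 − 22/2 = 20, R_n = min(1.2×20×16×450, 2.4×20×16×450) = 172.8 kN/bolt; interior L_c = 76 − 22 = 54, R_n = 345.6 kN/bolt. φR_n = 0.75 × (1×172.8 + 4×345.6) = 1166.4 kN.
Tension yield (gross): A_g = 118×16 = 1888 mm². φR_n = 0.90 × 350 × 1888 = 594.7 kN.
Block shear: shear path 1×[31+4×76] = 1×335 mm, A_gv = 5360, A_nv = 1×(335 − 4.5×24)×16 = 3632 mm²; tension to near edge: (30 − 0.5×24)×16 = 288 mm². R_n = min(0.6×450×3632, 0.6×350×5360) + 1.0×450×288 = min(980.64, 1125.6) + 129.6 = 1110.2 kN. φR_n = 0.75 × 1110.2 = 832.7 kN.
Tension rupture (net): A_n = (118 − 1×24)×16 = 1504 mm² (U = 1.0, A_e = A_n). φR_n = 0.75 × 450 × 1504 = 507.6 kN.
Governing: min(552.5, 1166.4, 594.7, 832.7, 507.6) = 507.6 kN → net-section rupture.

507.6 kN (net-section rupture governs)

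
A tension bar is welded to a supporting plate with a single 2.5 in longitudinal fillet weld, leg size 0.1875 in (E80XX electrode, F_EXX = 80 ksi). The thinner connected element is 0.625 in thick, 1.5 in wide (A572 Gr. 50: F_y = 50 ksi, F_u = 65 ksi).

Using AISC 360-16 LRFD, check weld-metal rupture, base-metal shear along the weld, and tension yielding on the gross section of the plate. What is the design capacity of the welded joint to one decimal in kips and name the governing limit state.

Weld metal: throat = 0.707×0.1875 = 0.13256 in, L = 2.5 in. φR_n = 0.75 × 0.6 × 80 × 0.13256 × 2.5 = 11.9 kips.
Base metal shear (0.625 in plate): yield φR_n = 1.0×0.6×50×0.625×2.5 = 46.9 kips; rupture φR_n = 0.75×0.6×65×0.625×2.5 = 45.7 kips; take 45.7 kips (rupture).
Tension yield (gross): A_g = 1.5×0.625 = 0.9375 in². φR_n = 0.90 × 50 × 0.9375 = 42.2 kips.
Governing: min(11.9, 45.7, 42.2) = 11.9 kips → weld metal.

11.9 kips (weld metal governs)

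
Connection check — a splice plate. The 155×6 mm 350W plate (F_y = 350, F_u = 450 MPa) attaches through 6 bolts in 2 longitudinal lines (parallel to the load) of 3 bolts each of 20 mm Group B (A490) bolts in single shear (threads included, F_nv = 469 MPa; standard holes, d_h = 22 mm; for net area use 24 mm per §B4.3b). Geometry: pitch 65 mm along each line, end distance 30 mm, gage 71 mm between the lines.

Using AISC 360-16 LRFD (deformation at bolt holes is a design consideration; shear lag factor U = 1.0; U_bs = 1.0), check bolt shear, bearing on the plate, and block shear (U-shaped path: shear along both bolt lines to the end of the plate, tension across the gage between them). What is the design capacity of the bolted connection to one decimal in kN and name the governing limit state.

Bolt shear: A_b = π(20)²/4 = 314.16 mm². φR_n = 0.75 × 469 × 314.16 × 6 × 1 = 663.0 kN.
Bearing (6 mm plate, F_u = 450 MPa): end bolts L_c = 30 − 22/2 = 19, R_n = min(1.2×19×6×450, 2.4×20×6×450) = 61.56 kN/bolt; interior L_c = 65 − 22 = 43, R_n = 129.6 kN/bolt. φR_n = 0.75 × (2×61.56 + 4×129.6) = 481.1 kN.
Block shear: shear path 2×[30+2×65] = 2×160 mm, A_gv = 1920, A_nv = 2×(160 − 2.5×24)×6 = 1200 mm²; tension across gage: (71 − 1×24)×6 = 282 mm². R_n = min(0.6×450×1200, 0.6×350×1920) + 1.0×450×282 = min(324, 403.2) + 126.9 = 450.9 kN. φR_n = 0.75 × 450.9 = 338.2 kN.
Governing: min(663.0, 481.1, 338.2) = 338.2 kN → block shear.

338.2 kN (block shear governs)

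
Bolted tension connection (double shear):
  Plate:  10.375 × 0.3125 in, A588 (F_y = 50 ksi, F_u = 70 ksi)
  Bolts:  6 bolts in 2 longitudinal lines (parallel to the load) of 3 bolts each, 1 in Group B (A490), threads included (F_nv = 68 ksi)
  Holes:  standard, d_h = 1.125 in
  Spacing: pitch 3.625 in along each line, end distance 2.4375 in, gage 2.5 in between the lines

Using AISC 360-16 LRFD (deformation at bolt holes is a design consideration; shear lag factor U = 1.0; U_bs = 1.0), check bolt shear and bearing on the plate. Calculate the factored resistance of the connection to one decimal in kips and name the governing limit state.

231.3 kips (bearing governs)

Bolt shear: A_b = π(1)²/4 = 0.7854 in². φR_n = 0.75 × 68 × 0.7854 × 6 × 2 = 480.7 kips.
Bearing (0.3125 in plate, F_u = 70 ksi): end bolts L_c = 2.4375 − 1.125/2 = 1.875, R_n = min(1.2×1.875×0.3125×70, 2.4×1×0.3125×70) = 49.219 kips/bolt; interior L_c = 3.625 − 1.125 = 2.5, R_n = 52.5 kips/bolt. φR_n = 0.75 × (2×49.219 + 4×52.5) = 231.3 kips.
Governing: min(480.7, 231.3) = 231.3 kips → bearing.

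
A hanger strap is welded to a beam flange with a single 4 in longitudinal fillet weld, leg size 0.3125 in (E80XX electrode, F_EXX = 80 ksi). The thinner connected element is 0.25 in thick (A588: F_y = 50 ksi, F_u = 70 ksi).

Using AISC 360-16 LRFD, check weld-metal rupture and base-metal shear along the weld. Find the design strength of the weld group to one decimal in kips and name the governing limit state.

Weld metal: throat = 0.707×0.3125 = 0.22094 in, L = 4 in. φR_n = 0.75 × 0.6 × 80 × 0.22094 × 4 = 31.8 kips.
Base metal shear (0.25 in plate): yield φR_n = 1.0×0.6×50×0.25×4 = 30.0 kips; rupture φR_n = 0.75×0.6×70×0.25×4 = 31.5 kips; take 30.0 kips (yield).
Governing: min(31.8, 30.0) = 30.0 kips → base-metal shear.

30.0 kips (base-metal shear governs)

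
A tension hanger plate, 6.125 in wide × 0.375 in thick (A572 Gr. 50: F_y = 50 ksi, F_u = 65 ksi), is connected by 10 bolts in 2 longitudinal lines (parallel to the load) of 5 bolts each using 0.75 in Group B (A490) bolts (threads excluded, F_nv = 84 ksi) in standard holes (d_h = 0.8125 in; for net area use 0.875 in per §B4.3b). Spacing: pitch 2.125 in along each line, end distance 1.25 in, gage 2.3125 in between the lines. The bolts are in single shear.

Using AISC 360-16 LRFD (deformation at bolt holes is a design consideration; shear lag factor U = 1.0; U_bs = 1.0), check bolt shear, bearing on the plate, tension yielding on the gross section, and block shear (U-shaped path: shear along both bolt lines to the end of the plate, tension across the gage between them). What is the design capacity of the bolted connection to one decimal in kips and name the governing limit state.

103.4 kips (gross-section yield governs)

Bolt shear: A_b = π(0.75)²/4 = 0.44179 in². φR_n = 0.75 × 84 × 0.44179 × 10 × 1 = 278.3 kips.
Bearing (0.375 in plate, F_u = 65 ksi): end bolts L_c = 1.25 − 0.8125/2 = 0.84375, R_n = min(1.2×0.84375×0.375×65, 2.4×0.75×0.375×65) = 24.68 kips/bolt; interior L_c = 2.125 − 0.8125 = 1.3125, R_n = 38.391 kips/bolt. φR_n = 0.75 × (2×24.68 + 8×38.391) = 267.4 kips.
Tension yield (gross): A_g = 6.125×0.375 = 2.2969 in². φR_n = 0.90 × 50 × 2.2969 = 103.4 kips.
Block shear: shear path 2×[1.25+4×2.125] = 2×9.75 in, A_gv = 7.3125, A_nv = 2×(9.75 − 4.5×0.875)×0.375 = 4.3594 in²; tension across gage: (2.3125 − 1×0.875)×0.375 = 0.53906 in². R_n = min(0.6×65×4.3594, 0.6×50×7.3125) + 1.0×65×0.53906 = min(170.02, 219.38) + 35.039 = 205.06 kips. φR_n = 0.75 × 205.06 = 153.8 kips.
Governing: min(278.3, 267.4, 103.4, 153.8) = 103.4 kips → gross-section yield.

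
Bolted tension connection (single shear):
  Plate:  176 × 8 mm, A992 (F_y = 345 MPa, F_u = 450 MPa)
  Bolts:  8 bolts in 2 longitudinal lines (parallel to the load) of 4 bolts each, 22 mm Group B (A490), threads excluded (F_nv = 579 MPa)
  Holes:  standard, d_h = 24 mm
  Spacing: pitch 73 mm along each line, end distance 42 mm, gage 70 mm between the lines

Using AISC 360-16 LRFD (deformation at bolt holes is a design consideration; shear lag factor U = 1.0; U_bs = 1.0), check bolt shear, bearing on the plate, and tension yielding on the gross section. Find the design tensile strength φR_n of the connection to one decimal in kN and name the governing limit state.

437.2 kN (gross-section yield governs)

Bolt shear: A_b = π(22)²/4 = 380.13 mm². φR_n = 0.75 × 579 × 380.13 × 8 × 1 = 1320.6 kN.
Bearing (8 mm plate, F_u = 450 MPa): end bolts L_c = 42 − 24/2 = 30, R_n = min(1.2×30×8×450, 2.4×22×8×450) = 129.6 kN/bolt; interior L_c = 73 − 24 = 49, R_n = 190.08 kN/bolt. φR_n = 0.75 × (2×129.6 + 6×190.08) = 1049.8 kN.
Tension yield (gross): A_g = 176×8 = 1408 mm². φR_n = 0.90 × 345 × 1408 = 437.2 kN.
Governing: min(1320.6, 1049.8, 437.2) = 437.2 kN → gross-section yield.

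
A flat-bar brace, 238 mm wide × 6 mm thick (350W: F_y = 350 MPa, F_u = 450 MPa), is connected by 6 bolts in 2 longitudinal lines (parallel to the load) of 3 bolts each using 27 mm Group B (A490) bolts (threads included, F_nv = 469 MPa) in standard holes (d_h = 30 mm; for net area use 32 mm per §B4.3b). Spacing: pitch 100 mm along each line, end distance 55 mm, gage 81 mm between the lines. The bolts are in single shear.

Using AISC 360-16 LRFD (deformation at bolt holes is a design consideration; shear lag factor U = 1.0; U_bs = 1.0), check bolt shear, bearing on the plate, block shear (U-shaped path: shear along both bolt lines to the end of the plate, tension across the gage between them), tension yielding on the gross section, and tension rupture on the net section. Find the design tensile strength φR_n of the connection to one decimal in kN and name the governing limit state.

Bolt shear: A_b = π(27)²/4 = 572.56 mm². φR_n = 0.75 × 469 × 572.56 × 6 × 1 = 1208.4 kN.
Bearing (6 mm plate, F_u = 450 MPa): end bolts L_c = 55 − 30/2 = 40, R_n = min(1.2×40×6×450, 2.4×27×6×450) = 129.6 kN/bolt; interior L_c = 100 − 30 = 70, R_n = 174.96 kN/bolt. φR_n = 0.75 × (2×129.6 + 4×174.96) = 719.3 kN.
Block shear: shear path 2×[55+2×100] = 2×255 mm, A_gv = 3060, A_nv = 2×(255 − 2.5×32)×6 = 2100 mm²; tension across gage: (81 − 1×32)×6 = 294 mm². R_n = min(0.6×450×2100, 0.6×350×3060) + 1.0×450×294 = min(567, 642.6) + 132.3 = 699.3 kN. φR_n = 0.75 × 699.3 = 524.5 kN.
Tension yield (gross): A_g = 238×6 = 1428 mm². φR_n = 0.90 × 350 × 1428 = 449.8 kN.
Tension rupture (net): A_n = (238 − 2×32)×6 = 1044 mm² (U = 1.0, A_e = A_n). φR_n = 0.75 × 450 × 1044 = 352.4 kN.
Governing: min(1208.4, 719.3, 524.5, 449.8, 352.4) = 352.4 kN → net-section rupture.

352.4 kN (net-section rupture governs)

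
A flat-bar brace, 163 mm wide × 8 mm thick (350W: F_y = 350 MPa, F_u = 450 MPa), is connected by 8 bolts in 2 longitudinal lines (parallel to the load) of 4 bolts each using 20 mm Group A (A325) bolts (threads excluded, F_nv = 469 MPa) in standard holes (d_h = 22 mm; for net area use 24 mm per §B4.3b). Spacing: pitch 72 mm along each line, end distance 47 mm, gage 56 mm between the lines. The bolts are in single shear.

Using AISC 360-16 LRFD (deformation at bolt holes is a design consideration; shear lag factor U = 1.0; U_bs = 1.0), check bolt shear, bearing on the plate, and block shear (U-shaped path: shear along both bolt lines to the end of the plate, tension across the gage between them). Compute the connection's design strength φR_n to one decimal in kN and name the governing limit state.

666.4 kN (block shear governs)

Bolt shear: A_b = π(20)²/4 = 314.16 mm². φR_n = 0.75 × 469 × 314.16 × 8 × 1 = 884.0 kN.
Bearing (8 mm plate, F_u = 450 MPa): end bolts L_c = 47 − 22/2 = 36, R_n = min(1.2×36×8×450, 2.4×20×8×450) = 155.52 kN/bolt; interior L_c = 72 − 22 = 50, R_n = 172.8 kN/bolt. φR_n = 0.75 × (2×155.52 + 6×172.8) = 1010.9 kN.
Block shear: shear path 2×[47+3×72] = 2×263 mm, A_gv = 4208, A_nv = 2×(263 − 3.5×24)×8 = 2864 mm²; tension across gage: (56 − 1×24)×8 = 256 mm². R_n = min(0.6×450×2864, 0.6×350×4208) + 1.0×450×256 = min(773.28, 883.68) + 115.2 = 888.48 kN. φR_n = 0.75 × 888.48 = 666.4 kN.
Governing: min(884.0, 1010.9, 666.4) = 666.4 kN → block shear.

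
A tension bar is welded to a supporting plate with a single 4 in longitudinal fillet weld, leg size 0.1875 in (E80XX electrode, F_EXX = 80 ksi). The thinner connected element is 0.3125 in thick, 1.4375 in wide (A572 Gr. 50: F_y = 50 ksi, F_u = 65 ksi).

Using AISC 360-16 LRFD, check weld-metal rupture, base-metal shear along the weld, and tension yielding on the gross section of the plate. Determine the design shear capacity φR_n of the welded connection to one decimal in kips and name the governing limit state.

19.1 kips (weld metal governs)

Weld metal: throat = 0.707×0.1875 = 0.13256 in, L = 4 in. φR_n = 0.75 × 0.6 × 80 × 0.13256 × 4 = 19.1 kips.
Base metal shear (0.3125 in plate): yield φR_n = 1.0×0.6×50×0.3125×4 = 37.5 kips; rupture φR_n = 0.75×0.6×65×0.3125×4 = 36.6 kips; take 36.6 kips (rupture).
Tension yield (gross): A_g = 1.4375×0.3125 = 0.44922 in². φR_n = 0.90 × 50 × 0.44922 = 20.2 kips.
Governing: min(19.1, 36.6, 20.2) = 19.1 kips → weld metal.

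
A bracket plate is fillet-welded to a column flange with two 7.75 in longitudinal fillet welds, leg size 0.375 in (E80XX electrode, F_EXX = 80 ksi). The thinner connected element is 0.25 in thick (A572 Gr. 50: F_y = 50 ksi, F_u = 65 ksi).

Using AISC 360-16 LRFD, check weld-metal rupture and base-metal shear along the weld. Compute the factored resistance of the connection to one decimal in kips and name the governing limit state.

Weld metal: throat = 0.707×0.375 = 0.26513 in, L = 2×7.75 = 15.5 in. φR_n = 0.75 × 0.6 × 80 × 0.26513 × 15.5 = 147.9 kips.
Base metal shear (0.25 in plate): yield φR_n = 1.0×0.6×50×0.25×15.5 = 116.3 kips; rupture φR_n = 0.75×0.6×65×0.25×15.5 = 113.3 kips; take 113.3 kips (rupture).
Governing: min(147.9, 113.3) = 113.3 kips → base-metal shear.

113.3 kips (base-metal shear governs)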